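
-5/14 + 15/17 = 125/238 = 0.53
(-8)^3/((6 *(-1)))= 256/3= 85.33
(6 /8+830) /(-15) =-3323 /60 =-55.38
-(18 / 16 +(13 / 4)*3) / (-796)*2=87 / 3184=0.03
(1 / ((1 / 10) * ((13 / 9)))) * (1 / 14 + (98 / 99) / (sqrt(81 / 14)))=3.34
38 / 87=0.44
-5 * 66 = -330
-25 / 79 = -0.32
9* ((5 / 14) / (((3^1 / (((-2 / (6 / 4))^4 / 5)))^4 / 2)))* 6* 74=635655159808 / 112997642625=5.63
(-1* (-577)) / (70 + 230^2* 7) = 577 / 370370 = 0.00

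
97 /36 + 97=99.69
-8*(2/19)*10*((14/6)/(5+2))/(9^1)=-160/513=-0.31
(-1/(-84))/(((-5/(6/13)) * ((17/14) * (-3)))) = 1/3315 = 0.00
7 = 7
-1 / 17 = -0.06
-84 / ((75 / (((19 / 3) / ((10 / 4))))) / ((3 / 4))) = -266 / 125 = -2.13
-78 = -78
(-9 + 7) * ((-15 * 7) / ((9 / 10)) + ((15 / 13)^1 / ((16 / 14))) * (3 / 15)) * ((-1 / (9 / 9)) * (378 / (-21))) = 109011 / 26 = 4192.73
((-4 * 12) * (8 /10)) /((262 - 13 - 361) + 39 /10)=384 /1081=0.36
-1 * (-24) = 24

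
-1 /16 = -0.06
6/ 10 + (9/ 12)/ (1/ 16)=63/ 5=12.60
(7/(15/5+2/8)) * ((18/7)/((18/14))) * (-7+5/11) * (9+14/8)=-303.10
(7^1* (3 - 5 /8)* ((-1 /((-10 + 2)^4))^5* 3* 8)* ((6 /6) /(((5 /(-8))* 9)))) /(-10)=-133 /21617278211378380800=-0.00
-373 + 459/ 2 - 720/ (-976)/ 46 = -143.48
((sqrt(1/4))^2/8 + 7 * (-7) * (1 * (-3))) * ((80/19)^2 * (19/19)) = 941000/361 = 2606.65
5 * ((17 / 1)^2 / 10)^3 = 24137569 / 200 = 120687.84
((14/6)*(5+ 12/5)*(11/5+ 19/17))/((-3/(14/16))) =-85211/5100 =-16.71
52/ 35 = 1.49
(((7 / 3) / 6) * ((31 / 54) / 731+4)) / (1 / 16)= 4421956 / 177633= 24.89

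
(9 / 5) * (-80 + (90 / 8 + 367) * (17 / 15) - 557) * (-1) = 37497 / 100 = 374.97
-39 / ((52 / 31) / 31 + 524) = -12493 / 167872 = -0.07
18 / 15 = 6 / 5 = 1.20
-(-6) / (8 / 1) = 3 / 4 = 0.75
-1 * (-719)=719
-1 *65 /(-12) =65 /12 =5.42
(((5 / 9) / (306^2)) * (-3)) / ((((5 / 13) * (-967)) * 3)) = 13 / 814914108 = 0.00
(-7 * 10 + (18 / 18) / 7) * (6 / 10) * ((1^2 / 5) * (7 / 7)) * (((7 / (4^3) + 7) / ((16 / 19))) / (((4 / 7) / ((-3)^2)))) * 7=-159795909 / 20480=-7802.53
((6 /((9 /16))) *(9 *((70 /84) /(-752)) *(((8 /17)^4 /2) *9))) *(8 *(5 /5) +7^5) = -1549670400 /3925487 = -394.77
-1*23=-23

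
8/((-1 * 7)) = -8/7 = -1.14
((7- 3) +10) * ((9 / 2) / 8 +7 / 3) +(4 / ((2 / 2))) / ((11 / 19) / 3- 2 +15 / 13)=99949 / 2904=34.42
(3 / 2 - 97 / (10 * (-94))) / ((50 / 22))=0.71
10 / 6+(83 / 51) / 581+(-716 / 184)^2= 12699773 / 755412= 16.81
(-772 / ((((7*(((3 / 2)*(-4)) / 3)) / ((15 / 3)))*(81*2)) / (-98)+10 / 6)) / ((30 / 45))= -121590 / 661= -183.95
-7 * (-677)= 4739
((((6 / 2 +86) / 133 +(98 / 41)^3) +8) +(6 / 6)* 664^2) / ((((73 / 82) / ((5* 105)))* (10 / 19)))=60625121132655 / 122713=494039923.50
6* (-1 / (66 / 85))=-85 / 11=-7.73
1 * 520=520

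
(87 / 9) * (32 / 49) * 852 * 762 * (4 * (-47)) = -37755405312 / 49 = -770518475.76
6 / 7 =0.86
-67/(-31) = 67/31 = 2.16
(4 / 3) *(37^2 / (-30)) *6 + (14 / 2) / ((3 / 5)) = -1767 / 5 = -353.40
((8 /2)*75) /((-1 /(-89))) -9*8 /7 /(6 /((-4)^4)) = 183828 /7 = 26261.14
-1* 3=-3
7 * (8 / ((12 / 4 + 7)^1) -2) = -42 / 5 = -8.40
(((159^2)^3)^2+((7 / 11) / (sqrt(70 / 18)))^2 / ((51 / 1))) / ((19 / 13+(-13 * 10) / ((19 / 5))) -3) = -331616968974974558536539796989591 / 45408275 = -7303007413846365195254385.00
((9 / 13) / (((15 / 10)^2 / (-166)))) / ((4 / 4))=-664 / 13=-51.08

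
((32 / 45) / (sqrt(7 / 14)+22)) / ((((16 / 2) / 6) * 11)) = 0.00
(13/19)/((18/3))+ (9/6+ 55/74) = 9943/4218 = 2.36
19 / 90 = 0.21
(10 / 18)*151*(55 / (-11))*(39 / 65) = -755 / 3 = -251.67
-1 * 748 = -748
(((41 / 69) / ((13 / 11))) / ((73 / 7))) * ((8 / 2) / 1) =12628 / 65481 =0.19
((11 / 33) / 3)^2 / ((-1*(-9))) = 1 / 729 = 0.00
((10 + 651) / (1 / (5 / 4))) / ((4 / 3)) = 9915 / 16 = 619.69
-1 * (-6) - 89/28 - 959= -26773/28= -956.18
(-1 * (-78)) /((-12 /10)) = -65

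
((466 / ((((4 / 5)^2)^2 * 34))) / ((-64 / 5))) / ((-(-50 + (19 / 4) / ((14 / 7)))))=-728125 / 13264896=-0.05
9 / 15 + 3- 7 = -17 / 5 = -3.40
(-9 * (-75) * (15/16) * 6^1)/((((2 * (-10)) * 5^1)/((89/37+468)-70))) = -18000225/1184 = -15202.89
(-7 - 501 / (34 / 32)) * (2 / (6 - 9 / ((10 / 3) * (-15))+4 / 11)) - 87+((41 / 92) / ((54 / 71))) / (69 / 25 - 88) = -151093246606993 / 647732673864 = -233.26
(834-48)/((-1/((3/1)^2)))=-7074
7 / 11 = 0.64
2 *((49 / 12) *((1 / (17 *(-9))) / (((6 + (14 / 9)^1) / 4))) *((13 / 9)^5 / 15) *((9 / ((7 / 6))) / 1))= -0.09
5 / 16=0.31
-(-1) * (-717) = -717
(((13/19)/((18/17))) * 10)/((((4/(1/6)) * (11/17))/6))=2.50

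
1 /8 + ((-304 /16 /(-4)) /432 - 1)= -1493 /1728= -0.86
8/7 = 1.14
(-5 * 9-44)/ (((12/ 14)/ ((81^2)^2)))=-8939369061/ 2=-4469684530.50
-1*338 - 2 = -340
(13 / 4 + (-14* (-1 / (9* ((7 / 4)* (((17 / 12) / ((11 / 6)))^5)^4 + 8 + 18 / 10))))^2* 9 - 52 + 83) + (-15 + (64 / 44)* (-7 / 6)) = 17.78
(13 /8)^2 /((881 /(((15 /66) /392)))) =845 /486255616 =0.00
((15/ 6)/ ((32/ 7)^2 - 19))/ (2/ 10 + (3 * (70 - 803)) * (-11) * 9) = 1225/ 202462116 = 0.00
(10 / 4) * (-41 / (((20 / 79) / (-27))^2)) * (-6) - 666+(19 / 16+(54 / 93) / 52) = 112751050423 / 16120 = 6994482.04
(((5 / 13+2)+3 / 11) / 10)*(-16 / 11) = -608 / 1573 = -0.39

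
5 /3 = 1.67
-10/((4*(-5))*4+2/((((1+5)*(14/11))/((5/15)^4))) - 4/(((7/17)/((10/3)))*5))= 34020/294181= 0.12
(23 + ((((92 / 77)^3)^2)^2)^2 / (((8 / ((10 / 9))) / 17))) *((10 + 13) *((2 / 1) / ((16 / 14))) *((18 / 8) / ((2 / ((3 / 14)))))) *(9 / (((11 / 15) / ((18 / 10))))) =41185.42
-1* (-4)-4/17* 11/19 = 1248/323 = 3.86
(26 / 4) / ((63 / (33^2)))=1573 / 14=112.36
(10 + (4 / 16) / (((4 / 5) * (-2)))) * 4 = 315 / 8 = 39.38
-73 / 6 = -12.17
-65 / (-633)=65 / 633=0.10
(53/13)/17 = 53/221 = 0.24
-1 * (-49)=49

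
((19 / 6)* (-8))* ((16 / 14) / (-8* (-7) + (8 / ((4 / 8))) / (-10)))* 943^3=-159326743330 / 357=-446293398.68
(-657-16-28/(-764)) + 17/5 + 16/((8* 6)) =-1917344/2865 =-669.23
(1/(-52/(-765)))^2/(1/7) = 4096575/2704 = 1515.01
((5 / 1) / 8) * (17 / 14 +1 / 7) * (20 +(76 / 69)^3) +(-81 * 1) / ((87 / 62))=-1510045379 / 38107044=-39.63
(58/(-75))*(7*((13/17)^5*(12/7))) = -86139976/35496425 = -2.43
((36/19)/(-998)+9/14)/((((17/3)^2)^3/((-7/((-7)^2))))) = -62021133/22427132585522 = -0.00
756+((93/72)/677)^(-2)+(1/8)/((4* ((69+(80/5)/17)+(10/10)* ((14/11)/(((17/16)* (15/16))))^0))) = 275467.24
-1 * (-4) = 4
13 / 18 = 0.72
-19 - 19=-38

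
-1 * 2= -2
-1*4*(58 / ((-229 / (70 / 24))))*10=20300 / 687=29.55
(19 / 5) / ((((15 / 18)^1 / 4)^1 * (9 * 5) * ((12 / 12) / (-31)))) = -4712 / 375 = -12.57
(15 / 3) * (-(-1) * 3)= 15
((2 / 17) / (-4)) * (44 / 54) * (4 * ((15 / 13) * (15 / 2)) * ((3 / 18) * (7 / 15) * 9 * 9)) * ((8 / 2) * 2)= -9240 / 221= -41.81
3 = 3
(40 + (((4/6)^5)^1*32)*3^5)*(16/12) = 4256/3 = 1418.67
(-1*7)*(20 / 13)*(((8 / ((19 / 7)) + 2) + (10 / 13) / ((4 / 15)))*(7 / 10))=-189581 / 3211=-59.04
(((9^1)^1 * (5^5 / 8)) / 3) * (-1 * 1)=-9375 / 8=-1171.88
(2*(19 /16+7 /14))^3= 19683 /512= 38.44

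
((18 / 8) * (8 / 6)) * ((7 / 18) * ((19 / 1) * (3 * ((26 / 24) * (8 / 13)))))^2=17689 / 27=655.15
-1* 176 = -176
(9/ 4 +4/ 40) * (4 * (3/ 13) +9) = 6063/ 260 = 23.32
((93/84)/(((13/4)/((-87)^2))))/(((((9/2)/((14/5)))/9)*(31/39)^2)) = 3542292/155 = 22853.50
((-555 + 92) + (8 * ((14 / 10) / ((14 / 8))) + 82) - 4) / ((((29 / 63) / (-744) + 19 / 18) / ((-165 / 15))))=976015656 / 247235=3947.72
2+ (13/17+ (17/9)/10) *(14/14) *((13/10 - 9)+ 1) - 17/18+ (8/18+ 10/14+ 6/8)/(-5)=-306053/53550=-5.72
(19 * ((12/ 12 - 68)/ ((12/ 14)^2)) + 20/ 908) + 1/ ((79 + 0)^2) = -88368800987/ 51001452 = -1732.67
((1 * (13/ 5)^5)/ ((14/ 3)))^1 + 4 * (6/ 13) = 27.31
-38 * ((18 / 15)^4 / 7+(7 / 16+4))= -6295859 / 35000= -179.88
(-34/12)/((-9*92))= 17/4968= 0.00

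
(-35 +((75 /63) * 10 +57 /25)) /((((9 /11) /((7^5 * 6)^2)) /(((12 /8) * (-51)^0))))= -9701652780512 /25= -388066111220.48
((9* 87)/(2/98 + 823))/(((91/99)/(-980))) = -1014.31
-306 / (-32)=153 / 16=9.56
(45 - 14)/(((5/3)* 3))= 6.20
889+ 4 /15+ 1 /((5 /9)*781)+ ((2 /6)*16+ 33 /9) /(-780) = 541717843 /609180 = 889.26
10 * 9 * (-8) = -720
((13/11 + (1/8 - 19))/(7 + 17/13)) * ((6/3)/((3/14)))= -15743/792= -19.88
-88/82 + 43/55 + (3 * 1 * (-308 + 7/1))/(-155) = 386886/69905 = 5.53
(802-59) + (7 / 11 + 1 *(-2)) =8158 / 11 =741.64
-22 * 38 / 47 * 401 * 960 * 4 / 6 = -214551040 / 47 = -4564915.74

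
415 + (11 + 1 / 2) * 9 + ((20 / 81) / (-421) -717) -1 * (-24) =-11901289 / 68202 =-174.50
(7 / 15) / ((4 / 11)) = 77 / 60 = 1.28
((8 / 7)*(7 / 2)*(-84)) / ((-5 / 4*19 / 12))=16128 / 95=169.77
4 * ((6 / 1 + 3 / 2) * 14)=420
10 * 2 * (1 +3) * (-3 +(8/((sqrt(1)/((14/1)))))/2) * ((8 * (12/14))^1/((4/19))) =966720/7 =138102.86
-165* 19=-3135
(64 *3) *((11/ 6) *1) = 352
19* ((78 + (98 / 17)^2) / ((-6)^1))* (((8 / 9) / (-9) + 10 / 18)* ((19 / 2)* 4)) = -6114.09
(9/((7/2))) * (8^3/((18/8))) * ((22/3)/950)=45056/9975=4.52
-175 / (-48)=175 / 48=3.65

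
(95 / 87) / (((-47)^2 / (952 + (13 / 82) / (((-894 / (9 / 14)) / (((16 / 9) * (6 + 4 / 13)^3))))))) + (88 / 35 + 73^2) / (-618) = -853782243492569 / 104675359460490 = -8.16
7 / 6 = 1.17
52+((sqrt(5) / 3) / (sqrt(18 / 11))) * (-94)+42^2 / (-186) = 1318 / 31 - 47 * sqrt(110) / 9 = -12.25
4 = 4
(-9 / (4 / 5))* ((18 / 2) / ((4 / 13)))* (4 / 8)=-5265 / 32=-164.53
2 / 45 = 0.04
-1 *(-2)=2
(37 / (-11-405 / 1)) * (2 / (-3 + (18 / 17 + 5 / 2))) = -629 / 1976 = -0.32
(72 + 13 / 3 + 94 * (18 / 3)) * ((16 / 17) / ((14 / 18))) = 5424 / 7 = 774.86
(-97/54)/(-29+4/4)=97/1512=0.06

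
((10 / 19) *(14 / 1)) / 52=35 / 247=0.14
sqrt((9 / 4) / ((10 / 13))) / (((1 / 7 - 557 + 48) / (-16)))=0.05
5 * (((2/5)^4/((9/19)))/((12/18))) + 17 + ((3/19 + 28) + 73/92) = 30386821/655500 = 46.36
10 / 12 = 5 / 6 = 0.83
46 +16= 62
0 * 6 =0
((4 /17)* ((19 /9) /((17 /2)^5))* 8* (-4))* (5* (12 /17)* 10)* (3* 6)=-93388800 /410338673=-0.23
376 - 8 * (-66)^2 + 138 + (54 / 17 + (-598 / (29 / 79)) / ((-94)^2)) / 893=-66780312978357 / 1945020082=-34334.00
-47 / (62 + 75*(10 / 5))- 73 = -73.22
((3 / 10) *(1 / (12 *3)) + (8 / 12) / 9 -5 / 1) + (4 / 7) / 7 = -255919 / 52920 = -4.84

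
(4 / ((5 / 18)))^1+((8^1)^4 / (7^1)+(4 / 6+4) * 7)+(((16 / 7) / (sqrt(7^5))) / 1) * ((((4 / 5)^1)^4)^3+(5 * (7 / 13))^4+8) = 633.28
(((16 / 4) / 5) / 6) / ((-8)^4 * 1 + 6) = 1 / 30765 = 0.00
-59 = -59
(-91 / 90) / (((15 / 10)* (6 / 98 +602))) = -4459 / 3982635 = -0.00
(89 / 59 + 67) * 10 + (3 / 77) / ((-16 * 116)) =685.08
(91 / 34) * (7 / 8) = 637 / 272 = 2.34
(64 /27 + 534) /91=1114 /189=5.89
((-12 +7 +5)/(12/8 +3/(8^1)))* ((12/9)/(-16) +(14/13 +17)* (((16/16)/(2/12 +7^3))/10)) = 0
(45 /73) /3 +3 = 234 /73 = 3.21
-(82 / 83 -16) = 1246 / 83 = 15.01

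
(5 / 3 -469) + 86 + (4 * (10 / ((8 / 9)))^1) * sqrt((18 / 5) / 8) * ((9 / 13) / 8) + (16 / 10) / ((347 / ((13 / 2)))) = -1984684 / 5205 + 243 * sqrt(5) / 208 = -378.69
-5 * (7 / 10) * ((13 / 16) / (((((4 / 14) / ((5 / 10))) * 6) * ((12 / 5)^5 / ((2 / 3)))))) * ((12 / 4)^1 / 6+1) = -1990625 / 191102976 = -0.01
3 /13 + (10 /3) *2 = 269 /39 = 6.90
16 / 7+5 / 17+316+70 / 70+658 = 116332 / 119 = 977.58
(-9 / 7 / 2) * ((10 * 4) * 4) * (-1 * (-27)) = -19440 / 7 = -2777.14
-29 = -29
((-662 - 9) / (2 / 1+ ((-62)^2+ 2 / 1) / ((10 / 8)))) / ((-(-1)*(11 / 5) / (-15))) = 22875 / 15394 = 1.49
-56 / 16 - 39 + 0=-85 / 2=-42.50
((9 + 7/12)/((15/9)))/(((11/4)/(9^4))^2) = 3960298332/121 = 32729738.28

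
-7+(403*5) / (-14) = -2113 / 14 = -150.93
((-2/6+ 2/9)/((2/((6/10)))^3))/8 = -3/8000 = -0.00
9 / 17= 0.53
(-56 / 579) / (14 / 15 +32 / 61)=-8540 / 128731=-0.07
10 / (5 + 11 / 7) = 35 / 23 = 1.52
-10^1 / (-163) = 10 / 163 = 0.06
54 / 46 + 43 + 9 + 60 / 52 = 16244 / 299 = 54.33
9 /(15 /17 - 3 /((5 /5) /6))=-51 /97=-0.53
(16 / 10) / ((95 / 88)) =1.48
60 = 60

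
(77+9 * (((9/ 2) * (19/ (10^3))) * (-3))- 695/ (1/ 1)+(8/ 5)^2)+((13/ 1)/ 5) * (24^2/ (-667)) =-827071699/ 1334000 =-619.99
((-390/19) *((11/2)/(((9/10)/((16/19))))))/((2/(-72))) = 1372800/361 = 3802.77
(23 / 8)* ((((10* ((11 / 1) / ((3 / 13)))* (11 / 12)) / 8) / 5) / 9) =36179 / 10368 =3.49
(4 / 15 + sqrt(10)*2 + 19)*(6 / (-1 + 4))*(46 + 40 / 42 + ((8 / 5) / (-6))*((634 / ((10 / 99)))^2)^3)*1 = -834519457111407268176908.40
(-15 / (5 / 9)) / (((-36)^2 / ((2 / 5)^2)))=-1 / 300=-0.00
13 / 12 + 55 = 56.08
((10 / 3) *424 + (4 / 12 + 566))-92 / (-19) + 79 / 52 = 5886587 / 2964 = 1986.03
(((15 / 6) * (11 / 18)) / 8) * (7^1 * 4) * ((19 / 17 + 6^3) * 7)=9947245 / 1224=8126.83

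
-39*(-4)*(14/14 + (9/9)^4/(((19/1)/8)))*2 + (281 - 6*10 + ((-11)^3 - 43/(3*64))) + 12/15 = -12148853/18240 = -666.06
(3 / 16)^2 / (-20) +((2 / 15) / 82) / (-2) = -1619 / 629760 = -0.00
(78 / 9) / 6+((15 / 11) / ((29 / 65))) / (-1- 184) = 151684 / 106227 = 1.43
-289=-289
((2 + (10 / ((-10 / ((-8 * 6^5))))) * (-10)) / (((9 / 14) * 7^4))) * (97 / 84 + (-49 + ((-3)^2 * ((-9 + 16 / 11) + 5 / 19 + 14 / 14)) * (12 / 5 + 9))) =994991677231 / 3565485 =279062.08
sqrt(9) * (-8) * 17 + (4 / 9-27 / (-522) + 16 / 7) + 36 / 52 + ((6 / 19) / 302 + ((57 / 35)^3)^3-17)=-523157893495108235037187 / 1534464349034449218750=-340.94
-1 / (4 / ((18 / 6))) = -3 / 4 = -0.75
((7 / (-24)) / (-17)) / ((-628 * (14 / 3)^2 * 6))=-1 / 4782848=-0.00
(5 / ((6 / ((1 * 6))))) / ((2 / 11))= 55 / 2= 27.50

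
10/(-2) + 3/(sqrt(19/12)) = -5 + 6*sqrt(57)/19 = -2.62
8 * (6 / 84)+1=11 / 7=1.57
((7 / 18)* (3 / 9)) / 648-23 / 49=-804473 / 1714608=-0.47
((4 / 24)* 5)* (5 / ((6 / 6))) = 25 / 6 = 4.17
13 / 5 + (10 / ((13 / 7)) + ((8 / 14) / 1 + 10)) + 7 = 11628 / 455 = 25.56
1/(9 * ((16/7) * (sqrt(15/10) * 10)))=7 * sqrt(6)/4320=0.00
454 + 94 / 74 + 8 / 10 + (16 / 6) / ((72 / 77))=2292316 / 4995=458.92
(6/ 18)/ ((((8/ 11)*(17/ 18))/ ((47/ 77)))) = 141/ 476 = 0.30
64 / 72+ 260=2348 / 9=260.89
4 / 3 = 1.33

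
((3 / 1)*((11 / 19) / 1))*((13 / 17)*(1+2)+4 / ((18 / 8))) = 6853 / 969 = 7.07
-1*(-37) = 37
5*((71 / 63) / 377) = 355 / 23751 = 0.01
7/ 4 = 1.75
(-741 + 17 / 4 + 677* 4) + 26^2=2647.25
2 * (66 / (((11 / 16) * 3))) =64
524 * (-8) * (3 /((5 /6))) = -75456 /5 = -15091.20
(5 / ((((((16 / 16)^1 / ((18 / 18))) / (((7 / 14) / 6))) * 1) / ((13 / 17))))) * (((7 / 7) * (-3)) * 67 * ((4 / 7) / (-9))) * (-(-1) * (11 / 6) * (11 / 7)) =526955 / 44982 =11.71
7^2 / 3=49 / 3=16.33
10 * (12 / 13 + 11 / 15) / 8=323 / 156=2.07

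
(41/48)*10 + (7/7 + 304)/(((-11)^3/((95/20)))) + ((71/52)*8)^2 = 684355181/5398536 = 126.77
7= 7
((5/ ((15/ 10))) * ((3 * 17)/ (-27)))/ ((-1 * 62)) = 85/ 837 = 0.10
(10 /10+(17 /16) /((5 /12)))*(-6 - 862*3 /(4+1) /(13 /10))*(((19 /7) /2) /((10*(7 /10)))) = -101175 /364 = -277.95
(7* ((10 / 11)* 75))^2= 27562500 / 121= 227789.26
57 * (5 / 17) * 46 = 13110 / 17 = 771.18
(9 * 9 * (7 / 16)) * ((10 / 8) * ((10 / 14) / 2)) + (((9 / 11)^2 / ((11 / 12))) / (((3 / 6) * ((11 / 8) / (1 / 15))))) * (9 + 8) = 159520509 / 9370240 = 17.02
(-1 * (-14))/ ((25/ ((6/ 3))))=28/ 25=1.12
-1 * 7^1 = -7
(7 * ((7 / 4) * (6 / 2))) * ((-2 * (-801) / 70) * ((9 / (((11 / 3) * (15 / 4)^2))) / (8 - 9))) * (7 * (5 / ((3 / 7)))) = -3296916 / 275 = -11988.79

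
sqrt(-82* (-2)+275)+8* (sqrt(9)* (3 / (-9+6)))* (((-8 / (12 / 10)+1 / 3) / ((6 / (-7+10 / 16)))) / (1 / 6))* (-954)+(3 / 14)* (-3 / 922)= sqrt(439)+11932490799 / 12908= 924446.95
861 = 861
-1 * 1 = -1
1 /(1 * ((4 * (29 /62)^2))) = 1.14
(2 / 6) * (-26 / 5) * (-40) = 208 / 3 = 69.33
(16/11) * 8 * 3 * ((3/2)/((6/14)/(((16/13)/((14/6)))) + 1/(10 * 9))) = 414720/6523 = 63.58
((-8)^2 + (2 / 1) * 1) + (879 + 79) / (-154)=4603 / 77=59.78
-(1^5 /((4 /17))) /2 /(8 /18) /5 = -153 /160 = -0.96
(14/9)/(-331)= -14/2979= -0.00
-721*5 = -3605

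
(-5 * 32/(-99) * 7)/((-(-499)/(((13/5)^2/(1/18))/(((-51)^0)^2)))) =75712/27445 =2.76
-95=-95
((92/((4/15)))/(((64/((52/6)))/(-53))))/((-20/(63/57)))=332787/2432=136.84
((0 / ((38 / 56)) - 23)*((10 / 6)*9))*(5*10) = -17250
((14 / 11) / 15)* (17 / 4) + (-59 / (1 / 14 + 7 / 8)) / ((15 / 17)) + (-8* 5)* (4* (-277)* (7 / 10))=541380371 / 17490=30953.71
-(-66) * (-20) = -1320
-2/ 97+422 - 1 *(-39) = 44715/ 97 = 460.98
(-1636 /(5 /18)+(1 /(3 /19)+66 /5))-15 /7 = -616582 /105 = -5872.21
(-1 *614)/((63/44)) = -27016/63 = -428.83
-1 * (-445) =445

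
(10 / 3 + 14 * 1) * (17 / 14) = 442 / 21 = 21.05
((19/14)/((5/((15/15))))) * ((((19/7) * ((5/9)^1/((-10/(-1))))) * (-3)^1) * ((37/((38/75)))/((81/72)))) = -7.97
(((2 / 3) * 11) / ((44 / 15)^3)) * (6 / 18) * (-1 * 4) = -375 / 968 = -0.39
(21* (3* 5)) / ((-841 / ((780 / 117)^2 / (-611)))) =14000 / 513851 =0.03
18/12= 3/2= 1.50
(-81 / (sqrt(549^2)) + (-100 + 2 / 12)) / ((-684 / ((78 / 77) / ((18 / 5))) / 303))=240233045 / 19276488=12.46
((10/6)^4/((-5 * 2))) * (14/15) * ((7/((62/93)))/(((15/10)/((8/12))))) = -2450/729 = -3.36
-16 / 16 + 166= 165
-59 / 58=-1.02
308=308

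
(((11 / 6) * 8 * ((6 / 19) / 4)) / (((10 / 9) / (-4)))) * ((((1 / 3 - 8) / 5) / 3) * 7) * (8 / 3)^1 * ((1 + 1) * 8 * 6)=1813504 / 475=3817.90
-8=-8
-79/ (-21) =79/ 21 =3.76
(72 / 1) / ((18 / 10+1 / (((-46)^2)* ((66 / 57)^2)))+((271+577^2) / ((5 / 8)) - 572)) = 368691840 / 2727038413661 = 0.00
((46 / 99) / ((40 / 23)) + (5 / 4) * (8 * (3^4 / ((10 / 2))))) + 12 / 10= 64733 / 396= 163.47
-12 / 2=-6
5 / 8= 0.62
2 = 2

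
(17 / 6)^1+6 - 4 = 4.83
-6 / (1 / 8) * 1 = -48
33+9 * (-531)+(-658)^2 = 428218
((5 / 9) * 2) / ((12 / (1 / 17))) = 5 / 918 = 0.01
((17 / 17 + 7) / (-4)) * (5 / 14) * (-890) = 4450 / 7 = 635.71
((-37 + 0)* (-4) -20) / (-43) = -128 / 43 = -2.98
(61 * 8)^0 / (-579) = -1 / 579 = -0.00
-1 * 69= -69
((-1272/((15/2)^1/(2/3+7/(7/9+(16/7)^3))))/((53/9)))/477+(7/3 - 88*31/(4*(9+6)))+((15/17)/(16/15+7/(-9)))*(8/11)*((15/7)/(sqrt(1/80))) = -449576609/10405225+324000*sqrt(5)/17017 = -0.63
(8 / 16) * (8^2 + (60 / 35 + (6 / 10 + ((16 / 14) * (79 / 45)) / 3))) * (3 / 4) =63299 / 2520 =25.12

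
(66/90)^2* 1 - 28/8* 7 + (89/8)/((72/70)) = -10517/800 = -13.15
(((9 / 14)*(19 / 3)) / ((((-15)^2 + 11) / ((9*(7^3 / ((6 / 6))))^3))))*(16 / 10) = 239544775953 / 295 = 812016189.67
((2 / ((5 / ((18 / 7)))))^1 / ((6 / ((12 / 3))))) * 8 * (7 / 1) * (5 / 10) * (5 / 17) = 96 / 17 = 5.65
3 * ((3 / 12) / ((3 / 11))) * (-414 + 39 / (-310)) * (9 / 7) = -12709521 / 8680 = -1464.23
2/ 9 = 0.22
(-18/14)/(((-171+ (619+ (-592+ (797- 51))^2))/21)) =-27/24164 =-0.00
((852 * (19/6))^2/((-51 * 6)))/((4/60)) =-18198010/51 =-356823.73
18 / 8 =9 / 4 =2.25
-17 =-17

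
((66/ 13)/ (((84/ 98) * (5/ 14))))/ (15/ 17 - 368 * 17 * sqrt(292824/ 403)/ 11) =-0.00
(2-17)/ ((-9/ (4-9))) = -25/ 3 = -8.33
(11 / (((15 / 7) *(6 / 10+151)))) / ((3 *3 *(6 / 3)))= 77 / 40932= 0.00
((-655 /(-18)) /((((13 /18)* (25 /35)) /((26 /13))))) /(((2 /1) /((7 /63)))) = 917 /117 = 7.84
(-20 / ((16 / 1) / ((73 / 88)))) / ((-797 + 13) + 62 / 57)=20805 / 15708352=0.00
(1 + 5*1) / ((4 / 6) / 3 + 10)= 27 / 46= 0.59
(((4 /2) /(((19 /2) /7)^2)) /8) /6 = 49 /2166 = 0.02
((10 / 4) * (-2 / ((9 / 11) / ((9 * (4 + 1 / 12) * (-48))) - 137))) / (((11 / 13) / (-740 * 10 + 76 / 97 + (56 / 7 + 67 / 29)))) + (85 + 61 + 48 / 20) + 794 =199317117476 / 319570865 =623.70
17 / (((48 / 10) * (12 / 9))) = 85 / 32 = 2.66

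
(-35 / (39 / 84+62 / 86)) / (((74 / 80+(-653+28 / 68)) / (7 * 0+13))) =28655200 / 48642149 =0.59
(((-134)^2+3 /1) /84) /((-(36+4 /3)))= -17959 /3136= -5.73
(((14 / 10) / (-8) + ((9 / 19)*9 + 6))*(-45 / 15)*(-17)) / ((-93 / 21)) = -2737119 / 23560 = -116.18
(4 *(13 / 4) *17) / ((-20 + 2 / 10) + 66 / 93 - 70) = -34255 / 13809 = -2.48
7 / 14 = 1 / 2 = 0.50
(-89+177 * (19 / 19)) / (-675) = -88 / 675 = -0.13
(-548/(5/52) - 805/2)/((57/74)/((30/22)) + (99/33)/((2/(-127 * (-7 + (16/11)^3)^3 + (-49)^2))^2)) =-12552230564542153066218549/156341153620480449991869906239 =-0.00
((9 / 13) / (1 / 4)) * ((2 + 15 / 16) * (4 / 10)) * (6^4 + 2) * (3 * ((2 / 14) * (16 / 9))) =1464144 / 455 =3217.90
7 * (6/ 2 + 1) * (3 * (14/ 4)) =294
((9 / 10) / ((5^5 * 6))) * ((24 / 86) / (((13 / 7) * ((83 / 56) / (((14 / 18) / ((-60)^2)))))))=343 / 326228906250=0.00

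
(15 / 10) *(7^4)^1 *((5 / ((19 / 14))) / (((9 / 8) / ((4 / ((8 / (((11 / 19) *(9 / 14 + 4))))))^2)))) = 876750875 / 41154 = 21304.15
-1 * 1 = -1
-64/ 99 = -0.65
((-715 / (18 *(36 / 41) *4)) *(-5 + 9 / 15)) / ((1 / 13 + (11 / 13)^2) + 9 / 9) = 10899317 / 392688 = 27.76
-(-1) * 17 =17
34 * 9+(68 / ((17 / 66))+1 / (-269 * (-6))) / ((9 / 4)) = 3074672 / 7263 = 423.33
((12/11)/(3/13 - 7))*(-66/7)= 117/77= 1.52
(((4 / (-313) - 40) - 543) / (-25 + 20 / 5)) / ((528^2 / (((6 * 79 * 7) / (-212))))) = -14416157 / 9249495552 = -0.00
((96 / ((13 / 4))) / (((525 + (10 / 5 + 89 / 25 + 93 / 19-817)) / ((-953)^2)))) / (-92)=6902388400 / 6664411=1035.71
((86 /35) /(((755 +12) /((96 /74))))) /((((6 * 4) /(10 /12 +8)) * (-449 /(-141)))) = 0.00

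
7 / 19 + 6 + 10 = 311 / 19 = 16.37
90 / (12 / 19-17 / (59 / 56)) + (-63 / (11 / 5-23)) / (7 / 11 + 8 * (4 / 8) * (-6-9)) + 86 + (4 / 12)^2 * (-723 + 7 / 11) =-62991257 / 531139752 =-0.12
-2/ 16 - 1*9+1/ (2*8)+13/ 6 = -331/ 48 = -6.90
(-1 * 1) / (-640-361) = 1 / 1001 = 0.00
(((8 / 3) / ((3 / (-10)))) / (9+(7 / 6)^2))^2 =102400 / 139129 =0.74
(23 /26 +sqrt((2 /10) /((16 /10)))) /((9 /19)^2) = 361*sqrt(2) /324 +8303 /2106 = 5.52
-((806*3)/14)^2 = -1461681/49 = -29830.22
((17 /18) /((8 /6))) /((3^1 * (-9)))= -17 /648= -0.03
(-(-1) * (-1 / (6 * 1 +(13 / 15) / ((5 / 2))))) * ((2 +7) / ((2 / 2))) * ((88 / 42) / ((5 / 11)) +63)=-319455 / 3332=-95.87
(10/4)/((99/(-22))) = -5/9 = -0.56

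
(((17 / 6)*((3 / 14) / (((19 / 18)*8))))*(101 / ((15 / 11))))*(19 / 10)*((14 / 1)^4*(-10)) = -19434723 / 5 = -3886944.60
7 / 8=0.88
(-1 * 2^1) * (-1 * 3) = 6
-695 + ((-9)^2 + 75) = -539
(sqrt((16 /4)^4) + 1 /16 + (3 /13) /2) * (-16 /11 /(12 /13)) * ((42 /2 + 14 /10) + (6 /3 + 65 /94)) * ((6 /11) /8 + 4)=-2602.18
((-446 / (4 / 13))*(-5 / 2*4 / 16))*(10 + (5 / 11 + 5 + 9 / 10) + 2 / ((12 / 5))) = 2055391 / 132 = 15571.14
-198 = -198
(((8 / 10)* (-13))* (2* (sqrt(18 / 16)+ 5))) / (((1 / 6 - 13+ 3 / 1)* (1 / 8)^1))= 3744* sqrt(2) / 295+ 4992 / 59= 102.56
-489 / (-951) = 163 / 317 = 0.51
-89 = -89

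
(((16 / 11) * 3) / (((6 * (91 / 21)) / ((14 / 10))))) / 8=21 / 715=0.03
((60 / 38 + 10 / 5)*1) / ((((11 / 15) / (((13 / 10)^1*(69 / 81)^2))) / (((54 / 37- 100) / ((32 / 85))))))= -18115634095 / 15032952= -1205.06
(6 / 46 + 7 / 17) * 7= 1484 / 391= 3.80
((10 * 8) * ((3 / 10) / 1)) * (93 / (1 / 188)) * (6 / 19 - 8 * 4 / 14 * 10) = -1258008768 / 133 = -9458712.54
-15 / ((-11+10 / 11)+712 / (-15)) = 2475 / 9497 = 0.26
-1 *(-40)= 40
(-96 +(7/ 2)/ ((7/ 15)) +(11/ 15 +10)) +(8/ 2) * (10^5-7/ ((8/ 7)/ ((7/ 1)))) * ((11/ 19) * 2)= 263842483/ 570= 462881.55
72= 72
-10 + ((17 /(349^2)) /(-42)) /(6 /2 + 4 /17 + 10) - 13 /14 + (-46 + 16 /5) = -30921315512 /575509725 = -53.73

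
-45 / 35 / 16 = -9 / 112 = -0.08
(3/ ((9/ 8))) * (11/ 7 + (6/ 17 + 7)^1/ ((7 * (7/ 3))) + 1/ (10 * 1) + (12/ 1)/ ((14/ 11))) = 128284/ 4165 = 30.80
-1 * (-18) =18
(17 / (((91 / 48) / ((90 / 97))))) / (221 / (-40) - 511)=-979200 / 60791549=-0.02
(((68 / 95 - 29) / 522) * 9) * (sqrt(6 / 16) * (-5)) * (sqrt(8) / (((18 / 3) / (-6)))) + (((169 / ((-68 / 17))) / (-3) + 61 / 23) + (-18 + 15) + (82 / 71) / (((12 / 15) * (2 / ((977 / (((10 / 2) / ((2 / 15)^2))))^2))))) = 37112392927 / 1653412500 - 2687 * sqrt(3) / 1102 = 18.22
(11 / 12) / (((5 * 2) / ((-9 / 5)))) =-33 / 200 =-0.16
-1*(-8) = 8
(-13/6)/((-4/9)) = 39/8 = 4.88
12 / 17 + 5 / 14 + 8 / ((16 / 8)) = 1205 / 238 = 5.06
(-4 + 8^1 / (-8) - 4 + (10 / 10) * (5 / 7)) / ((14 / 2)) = -58 / 49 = -1.18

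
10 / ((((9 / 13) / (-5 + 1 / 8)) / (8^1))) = -1690 / 3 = -563.33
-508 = -508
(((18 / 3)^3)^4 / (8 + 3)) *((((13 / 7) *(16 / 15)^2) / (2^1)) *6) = 2414777204736 / 1925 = 1254429716.75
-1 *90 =-90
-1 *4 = -4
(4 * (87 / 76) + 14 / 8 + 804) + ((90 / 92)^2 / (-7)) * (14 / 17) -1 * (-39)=580412207 / 683468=849.22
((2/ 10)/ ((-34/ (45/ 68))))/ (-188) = 0.00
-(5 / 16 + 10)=-165 / 16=-10.31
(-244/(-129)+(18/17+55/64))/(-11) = -534695/1543872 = -0.35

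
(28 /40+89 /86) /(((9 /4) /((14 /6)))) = 10444 /5805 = 1.80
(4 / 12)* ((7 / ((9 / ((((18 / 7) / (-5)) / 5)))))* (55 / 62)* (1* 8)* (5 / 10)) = -44 / 465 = -0.09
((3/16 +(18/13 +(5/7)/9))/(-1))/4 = -21641/52416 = -0.41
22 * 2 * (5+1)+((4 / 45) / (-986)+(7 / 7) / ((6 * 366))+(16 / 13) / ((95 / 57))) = 1241992555 / 4691388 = 264.74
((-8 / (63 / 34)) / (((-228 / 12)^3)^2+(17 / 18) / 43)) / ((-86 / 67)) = 18224 / 254894583377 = 0.00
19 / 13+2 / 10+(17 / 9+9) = 7342 / 585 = 12.55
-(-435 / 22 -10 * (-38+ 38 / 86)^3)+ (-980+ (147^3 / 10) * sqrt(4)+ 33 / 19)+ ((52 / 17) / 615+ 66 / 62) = 225220739494811849 / 2154256317246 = 104546.86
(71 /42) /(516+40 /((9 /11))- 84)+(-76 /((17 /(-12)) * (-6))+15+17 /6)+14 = 70752023 /3090192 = 22.90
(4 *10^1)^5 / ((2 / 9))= 460800000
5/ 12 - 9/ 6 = -13/ 12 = -1.08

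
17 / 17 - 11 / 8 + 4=29 / 8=3.62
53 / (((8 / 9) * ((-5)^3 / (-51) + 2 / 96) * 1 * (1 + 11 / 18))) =875772 / 58493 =14.97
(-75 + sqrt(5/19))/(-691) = 75/691 - sqrt(95)/13129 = 0.11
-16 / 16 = -1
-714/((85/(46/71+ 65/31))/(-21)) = 5328162/11005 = 484.16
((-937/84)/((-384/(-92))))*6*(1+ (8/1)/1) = -64653/448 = -144.31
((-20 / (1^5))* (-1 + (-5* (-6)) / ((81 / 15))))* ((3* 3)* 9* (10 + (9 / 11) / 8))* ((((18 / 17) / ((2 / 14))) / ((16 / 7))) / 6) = -241110135 / 5984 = -40292.47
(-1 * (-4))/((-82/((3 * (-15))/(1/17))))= 1530/41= 37.32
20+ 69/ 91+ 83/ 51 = 103892/ 4641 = 22.39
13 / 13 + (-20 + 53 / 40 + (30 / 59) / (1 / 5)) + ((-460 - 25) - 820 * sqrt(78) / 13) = -820 * sqrt(78) / 13 - 1180313 / 2360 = -1057.21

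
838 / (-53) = -838 / 53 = -15.81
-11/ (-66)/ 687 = 0.00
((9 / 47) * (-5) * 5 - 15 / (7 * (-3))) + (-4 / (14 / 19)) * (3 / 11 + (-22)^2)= -9528762 / 3619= -2632.98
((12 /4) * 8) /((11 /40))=960 /11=87.27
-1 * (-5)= 5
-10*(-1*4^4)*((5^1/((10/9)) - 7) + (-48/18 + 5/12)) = -12160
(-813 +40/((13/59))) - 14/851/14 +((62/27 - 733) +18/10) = -2031714046/1493505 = -1360.37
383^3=56181887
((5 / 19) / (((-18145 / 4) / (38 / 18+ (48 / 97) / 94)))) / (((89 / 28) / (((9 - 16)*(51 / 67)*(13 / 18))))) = 7522862984 / 50610279396609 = 0.00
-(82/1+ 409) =-491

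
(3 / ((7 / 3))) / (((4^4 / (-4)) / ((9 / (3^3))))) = -3 / 448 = -0.01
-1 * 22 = -22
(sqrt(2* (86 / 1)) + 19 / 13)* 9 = 171 / 13 + 18* sqrt(43) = 131.19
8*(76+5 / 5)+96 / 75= 15432 / 25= 617.28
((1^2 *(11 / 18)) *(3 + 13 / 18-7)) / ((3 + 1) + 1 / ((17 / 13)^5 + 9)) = -1545104803 / 3145597578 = -0.49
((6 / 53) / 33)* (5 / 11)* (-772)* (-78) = 602160 / 6413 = 93.90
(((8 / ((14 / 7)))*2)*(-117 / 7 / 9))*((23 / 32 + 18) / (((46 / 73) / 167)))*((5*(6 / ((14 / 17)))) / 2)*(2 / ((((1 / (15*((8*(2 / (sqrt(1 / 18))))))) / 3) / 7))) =-6536021175450*sqrt(2) / 161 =-57411986275.03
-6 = -6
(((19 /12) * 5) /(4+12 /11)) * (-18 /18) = -1045 /672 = -1.56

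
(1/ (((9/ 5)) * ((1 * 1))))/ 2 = 5/ 18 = 0.28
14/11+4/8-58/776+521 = 2230875/4268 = 522.70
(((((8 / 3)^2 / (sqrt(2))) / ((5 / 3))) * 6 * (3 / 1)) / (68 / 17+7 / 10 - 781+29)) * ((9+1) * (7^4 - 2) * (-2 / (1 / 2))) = 12282880 * sqrt(2) / 2491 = 6973.35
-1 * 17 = -17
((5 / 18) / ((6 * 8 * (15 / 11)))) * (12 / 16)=11 / 3456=0.00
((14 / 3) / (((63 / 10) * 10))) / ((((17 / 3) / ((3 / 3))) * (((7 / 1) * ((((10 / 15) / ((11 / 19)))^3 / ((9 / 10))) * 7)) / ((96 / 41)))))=431244 / 1171277135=0.00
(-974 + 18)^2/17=913936/17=53760.94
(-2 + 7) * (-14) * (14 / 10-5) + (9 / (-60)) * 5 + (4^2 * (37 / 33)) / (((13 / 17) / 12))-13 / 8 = 607619 / 1144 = 531.14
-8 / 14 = -4 / 7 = -0.57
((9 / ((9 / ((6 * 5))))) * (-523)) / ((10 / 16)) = -25104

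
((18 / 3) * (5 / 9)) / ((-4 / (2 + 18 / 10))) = -19 / 6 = -3.17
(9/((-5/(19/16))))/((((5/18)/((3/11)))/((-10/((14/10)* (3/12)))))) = 4617/77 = 59.96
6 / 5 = 1.20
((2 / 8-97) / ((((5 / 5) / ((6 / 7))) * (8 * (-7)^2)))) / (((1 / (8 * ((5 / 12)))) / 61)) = -118035 / 2744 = -43.02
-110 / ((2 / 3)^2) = -495 / 2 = -247.50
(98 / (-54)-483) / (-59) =13090 / 1593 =8.22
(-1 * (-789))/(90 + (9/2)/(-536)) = 281936/32157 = 8.77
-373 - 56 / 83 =-373.67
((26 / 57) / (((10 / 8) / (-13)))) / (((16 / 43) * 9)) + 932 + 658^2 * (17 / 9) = 818751.47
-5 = -5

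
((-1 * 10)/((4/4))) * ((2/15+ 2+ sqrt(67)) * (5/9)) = -50 * sqrt(67)/9- 320/27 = -57.33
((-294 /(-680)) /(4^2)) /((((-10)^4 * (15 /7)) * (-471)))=-343 /128112000000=-0.00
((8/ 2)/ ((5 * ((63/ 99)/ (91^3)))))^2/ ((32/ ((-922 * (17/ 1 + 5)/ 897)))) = -1094001451268726/ 1725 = -634203739865.93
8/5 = 1.60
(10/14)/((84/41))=205/588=0.35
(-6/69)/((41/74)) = -148/943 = -0.16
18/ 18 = 1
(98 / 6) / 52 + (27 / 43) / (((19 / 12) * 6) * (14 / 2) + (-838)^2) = 12179197 / 38774476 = 0.31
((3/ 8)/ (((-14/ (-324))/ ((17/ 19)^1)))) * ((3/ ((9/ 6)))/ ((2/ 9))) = 37179/ 532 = 69.89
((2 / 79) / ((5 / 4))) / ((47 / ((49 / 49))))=8 / 18565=0.00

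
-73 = -73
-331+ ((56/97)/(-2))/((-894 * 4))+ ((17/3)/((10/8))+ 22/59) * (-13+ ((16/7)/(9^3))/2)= -51535239653647/130543976430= -394.77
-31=-31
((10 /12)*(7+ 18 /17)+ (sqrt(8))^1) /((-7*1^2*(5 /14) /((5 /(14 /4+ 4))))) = -274 /153 - 8*sqrt(2) /15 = -2.55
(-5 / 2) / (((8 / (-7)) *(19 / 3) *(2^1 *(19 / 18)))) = 945 / 5776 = 0.16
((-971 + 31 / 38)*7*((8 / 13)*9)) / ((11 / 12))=-111485808 / 2717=-41032.69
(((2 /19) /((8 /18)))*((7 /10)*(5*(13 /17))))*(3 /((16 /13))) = 1.55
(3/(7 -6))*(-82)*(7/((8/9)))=-7749/4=-1937.25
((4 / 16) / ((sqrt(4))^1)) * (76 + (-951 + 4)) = -871 / 8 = -108.88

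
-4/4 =-1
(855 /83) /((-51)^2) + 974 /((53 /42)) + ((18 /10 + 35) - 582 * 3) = -5958297651 /6356555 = -937.35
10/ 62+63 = 1958/ 31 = 63.16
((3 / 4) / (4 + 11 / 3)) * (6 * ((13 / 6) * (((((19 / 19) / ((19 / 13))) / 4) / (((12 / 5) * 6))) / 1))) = 845 / 55936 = 0.02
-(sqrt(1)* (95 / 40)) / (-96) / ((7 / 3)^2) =0.00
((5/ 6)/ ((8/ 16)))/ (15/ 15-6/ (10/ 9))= -0.38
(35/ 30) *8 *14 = 392/ 3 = 130.67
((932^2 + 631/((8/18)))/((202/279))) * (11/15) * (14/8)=4984306635/3232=1542174.08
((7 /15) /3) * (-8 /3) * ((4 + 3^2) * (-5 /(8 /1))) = 91 /27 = 3.37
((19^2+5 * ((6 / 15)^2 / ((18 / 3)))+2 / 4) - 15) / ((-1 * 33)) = -10.50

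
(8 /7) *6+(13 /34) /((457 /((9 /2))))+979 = 214456295 /217532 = 985.86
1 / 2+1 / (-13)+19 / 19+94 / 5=2629 / 130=20.22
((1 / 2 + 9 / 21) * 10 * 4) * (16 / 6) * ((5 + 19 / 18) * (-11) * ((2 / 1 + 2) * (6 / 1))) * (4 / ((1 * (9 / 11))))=-438929920 / 567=-774126.84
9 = 9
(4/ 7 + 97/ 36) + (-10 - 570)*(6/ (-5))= 699.27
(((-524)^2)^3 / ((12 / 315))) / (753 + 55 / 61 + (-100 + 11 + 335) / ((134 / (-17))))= 751905689946872.96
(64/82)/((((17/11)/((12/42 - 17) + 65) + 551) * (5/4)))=475904/419991085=0.00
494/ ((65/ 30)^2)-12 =1212/ 13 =93.23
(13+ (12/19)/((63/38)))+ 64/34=5449/357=15.26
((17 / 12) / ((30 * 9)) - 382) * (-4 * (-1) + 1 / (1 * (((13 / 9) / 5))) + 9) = -132429941 / 21060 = -6288.22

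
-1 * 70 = -70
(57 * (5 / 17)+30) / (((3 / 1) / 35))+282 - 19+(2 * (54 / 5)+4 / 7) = 494302 / 595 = 830.76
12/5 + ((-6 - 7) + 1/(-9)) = -482/45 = -10.71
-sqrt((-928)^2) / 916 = -232 / 229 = -1.01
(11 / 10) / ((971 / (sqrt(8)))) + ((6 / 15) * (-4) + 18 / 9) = 11 * sqrt(2) / 4855 + 2 / 5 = 0.40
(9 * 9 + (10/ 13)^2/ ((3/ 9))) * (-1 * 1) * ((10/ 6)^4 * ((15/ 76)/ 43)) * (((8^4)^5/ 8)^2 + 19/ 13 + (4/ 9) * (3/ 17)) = -10560752635949775339939735530283318526878125/ 173448756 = -60886874483837608728307830000000000.00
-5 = -5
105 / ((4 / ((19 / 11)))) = 1995 / 44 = 45.34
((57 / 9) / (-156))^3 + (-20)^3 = -820025862859 / 102503232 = -8000.00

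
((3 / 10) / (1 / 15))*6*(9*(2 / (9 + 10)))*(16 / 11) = 7776 / 209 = 37.21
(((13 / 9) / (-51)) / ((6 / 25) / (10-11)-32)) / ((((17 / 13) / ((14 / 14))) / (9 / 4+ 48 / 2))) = 11375 / 645048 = 0.02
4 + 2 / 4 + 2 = 13 / 2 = 6.50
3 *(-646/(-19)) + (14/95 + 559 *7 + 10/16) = 3051987/760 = 4015.77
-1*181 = -181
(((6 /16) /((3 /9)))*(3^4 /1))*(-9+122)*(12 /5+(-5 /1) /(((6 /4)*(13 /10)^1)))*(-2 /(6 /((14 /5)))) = 512568 /325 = 1577.13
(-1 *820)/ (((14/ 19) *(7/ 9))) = -70110/ 49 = -1430.82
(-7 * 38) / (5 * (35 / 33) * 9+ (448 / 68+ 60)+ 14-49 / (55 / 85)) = -2261 / 447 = -5.06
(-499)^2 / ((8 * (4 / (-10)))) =-1245005 / 16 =-77812.81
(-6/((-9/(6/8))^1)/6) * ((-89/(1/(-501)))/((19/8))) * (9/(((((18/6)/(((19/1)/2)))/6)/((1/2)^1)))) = 133767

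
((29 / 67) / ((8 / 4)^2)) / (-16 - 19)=-0.00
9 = 9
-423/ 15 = -141/ 5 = -28.20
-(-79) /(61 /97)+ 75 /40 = 62219 /488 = 127.50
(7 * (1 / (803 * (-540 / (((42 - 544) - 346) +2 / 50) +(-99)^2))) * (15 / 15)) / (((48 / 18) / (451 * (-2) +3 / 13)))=-248515877 / 826311070728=-0.00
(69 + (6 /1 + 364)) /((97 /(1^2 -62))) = -26779 /97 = -276.07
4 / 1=4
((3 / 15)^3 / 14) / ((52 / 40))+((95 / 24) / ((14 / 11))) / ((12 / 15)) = 1698317 / 436800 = 3.89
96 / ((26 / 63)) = 232.62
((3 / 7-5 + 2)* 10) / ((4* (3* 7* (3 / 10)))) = -50 / 49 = -1.02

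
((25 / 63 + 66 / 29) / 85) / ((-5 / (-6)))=9766 / 258825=0.04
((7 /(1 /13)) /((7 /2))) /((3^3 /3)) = 26 /9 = 2.89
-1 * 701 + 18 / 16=-5599 / 8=-699.88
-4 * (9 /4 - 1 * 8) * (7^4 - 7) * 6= 330372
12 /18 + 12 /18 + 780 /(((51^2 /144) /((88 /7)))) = 3302812 /6069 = 544.21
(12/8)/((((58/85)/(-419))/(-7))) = 747915/116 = 6447.54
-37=-37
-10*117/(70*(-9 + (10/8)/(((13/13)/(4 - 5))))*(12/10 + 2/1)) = 585/1148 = 0.51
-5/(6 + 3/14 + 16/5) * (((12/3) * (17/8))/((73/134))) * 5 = -1993250/48107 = -41.43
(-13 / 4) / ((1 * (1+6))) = -13 / 28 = -0.46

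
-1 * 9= -9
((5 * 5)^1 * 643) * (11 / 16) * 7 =1237775 / 16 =77360.94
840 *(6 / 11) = 5040 / 11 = 458.18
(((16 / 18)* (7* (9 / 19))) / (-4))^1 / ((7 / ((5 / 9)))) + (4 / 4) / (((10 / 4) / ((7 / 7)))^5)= -25778 / 534375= -0.05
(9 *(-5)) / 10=-9 / 2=-4.50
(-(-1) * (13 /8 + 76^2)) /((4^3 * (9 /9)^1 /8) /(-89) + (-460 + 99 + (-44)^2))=4113669 /1121336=3.67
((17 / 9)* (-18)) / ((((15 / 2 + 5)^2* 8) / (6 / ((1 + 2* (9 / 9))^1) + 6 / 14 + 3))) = -646 / 4375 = -0.15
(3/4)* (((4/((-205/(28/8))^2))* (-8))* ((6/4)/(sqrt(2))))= -441* sqrt(2)/84050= -0.01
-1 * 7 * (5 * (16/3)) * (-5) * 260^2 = 189280000/3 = 63093333.33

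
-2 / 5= -0.40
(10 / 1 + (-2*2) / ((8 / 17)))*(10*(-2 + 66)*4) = 3840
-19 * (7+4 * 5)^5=-272629233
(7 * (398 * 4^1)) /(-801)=-11144 /801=-13.91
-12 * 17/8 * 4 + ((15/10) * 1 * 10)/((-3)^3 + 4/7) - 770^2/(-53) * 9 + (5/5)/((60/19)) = 11834111159/117660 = 100578.88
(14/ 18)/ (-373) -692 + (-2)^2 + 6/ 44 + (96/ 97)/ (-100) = -123195737371/ 179095950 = -687.88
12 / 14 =6 / 7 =0.86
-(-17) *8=136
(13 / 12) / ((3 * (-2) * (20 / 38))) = -247 / 720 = -0.34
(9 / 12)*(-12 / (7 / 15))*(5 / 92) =-675 / 644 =-1.05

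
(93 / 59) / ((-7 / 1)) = -0.23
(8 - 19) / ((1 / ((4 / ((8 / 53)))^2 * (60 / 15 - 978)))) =15047813 / 2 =7523906.50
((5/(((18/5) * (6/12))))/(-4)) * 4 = -25/9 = -2.78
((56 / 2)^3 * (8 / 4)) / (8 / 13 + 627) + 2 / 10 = 2861919 / 40795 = 70.15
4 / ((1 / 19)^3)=27436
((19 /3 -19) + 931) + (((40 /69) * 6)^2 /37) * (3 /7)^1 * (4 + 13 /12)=377758105 /411033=919.05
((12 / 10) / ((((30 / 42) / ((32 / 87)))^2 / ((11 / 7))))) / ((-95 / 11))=-1734656 / 29960625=-0.06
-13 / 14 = -0.93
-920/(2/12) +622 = -4898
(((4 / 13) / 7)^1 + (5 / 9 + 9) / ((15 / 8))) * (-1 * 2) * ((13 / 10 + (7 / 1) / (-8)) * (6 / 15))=-536758 / 307125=-1.75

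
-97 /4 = -24.25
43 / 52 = 0.83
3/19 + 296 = 5627/19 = 296.16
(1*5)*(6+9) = 75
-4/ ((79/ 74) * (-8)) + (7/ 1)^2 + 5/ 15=11803/ 237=49.80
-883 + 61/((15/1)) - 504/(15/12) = -19232/15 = -1282.13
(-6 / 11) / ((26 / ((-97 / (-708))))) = -97 / 33748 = -0.00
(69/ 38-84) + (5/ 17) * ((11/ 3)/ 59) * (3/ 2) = -1565662/ 19057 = -82.16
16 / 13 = 1.23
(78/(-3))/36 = -13/18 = -0.72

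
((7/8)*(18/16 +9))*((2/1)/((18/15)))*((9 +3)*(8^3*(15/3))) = 453600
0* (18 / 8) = 0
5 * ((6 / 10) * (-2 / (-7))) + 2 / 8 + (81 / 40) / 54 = 641 / 560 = 1.14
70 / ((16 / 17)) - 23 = 411 / 8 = 51.38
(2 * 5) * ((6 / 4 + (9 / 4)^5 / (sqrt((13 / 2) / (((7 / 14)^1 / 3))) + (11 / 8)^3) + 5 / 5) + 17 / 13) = -184971402 / 21975343 + 30233088 * sqrt(39) / 1690411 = 103.27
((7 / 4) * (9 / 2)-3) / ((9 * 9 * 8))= 0.01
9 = 9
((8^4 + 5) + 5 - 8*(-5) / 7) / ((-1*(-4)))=14391 / 14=1027.93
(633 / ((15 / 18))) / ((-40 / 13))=-24687 / 100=-246.87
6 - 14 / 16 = 41 / 8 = 5.12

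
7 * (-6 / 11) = -42 / 11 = -3.82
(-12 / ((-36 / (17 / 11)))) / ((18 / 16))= 136 / 297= 0.46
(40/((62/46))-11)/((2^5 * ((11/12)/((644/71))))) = 279657/48422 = 5.78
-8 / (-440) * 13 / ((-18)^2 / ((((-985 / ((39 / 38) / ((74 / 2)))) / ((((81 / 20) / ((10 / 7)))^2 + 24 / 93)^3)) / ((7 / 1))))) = -132025132192000000000000 / 20363700378556501088891769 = -0.01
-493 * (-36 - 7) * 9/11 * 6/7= 1144746/77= 14866.83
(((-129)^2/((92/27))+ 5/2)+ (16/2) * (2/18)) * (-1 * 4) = -4046569/207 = -19548.64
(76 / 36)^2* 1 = 361 / 81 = 4.46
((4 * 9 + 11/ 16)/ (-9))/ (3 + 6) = -587/ 1296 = -0.45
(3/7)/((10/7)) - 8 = -77/10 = -7.70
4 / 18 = 2 / 9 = 0.22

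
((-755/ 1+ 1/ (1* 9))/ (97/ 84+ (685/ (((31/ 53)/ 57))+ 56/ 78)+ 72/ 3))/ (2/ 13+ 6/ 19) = -0.02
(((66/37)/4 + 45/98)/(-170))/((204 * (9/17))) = -547/11095560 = -0.00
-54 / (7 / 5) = -38.57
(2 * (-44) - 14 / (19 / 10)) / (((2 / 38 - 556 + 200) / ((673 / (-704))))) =-304869 / 1190288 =-0.26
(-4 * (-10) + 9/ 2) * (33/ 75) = 19.58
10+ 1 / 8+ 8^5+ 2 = 262241 / 8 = 32780.12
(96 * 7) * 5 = 3360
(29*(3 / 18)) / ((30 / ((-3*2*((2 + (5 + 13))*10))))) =-580 / 3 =-193.33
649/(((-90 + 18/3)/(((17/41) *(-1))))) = 11033/3444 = 3.20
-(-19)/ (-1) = -19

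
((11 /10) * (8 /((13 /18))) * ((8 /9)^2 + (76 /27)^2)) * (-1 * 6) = -1117952 /1755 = -637.01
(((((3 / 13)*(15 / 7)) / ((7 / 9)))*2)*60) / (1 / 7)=48600 / 91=534.07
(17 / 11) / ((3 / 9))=51 / 11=4.64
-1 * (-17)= 17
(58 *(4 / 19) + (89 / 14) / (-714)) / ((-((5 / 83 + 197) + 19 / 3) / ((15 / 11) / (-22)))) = 52457079 / 14107428104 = 0.00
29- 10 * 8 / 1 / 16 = 24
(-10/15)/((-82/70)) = 70/123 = 0.57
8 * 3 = 24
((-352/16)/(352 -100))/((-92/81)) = 99/1288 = 0.08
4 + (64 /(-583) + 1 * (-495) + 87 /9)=-842044 /1749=-481.44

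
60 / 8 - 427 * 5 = -4255 / 2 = -2127.50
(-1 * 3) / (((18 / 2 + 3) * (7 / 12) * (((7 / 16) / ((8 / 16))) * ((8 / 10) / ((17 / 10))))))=-51 / 49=-1.04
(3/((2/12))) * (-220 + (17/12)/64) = -506829/128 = -3959.60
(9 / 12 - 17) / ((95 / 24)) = -78 / 19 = -4.11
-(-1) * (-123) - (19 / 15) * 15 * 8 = -275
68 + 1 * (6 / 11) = 754 / 11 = 68.55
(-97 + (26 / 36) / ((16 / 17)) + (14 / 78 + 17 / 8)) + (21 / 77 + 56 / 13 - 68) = -157.35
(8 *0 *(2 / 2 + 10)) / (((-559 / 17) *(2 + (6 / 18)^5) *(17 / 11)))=0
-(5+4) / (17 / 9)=-81 / 17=-4.76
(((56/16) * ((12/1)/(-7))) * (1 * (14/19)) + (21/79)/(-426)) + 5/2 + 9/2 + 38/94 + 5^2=280320351/10017674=27.98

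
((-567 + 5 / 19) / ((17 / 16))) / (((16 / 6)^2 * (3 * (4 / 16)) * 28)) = -8076 / 2261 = -3.57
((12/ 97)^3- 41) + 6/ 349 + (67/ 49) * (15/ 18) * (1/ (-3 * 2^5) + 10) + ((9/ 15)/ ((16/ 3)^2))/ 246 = -29.60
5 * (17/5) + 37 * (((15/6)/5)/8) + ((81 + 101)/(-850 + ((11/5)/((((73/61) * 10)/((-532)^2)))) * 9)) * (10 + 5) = 131834494431/6824317744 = 19.32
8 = 8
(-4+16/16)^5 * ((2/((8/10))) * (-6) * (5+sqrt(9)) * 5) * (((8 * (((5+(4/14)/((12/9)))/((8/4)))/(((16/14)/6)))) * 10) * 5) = 798255000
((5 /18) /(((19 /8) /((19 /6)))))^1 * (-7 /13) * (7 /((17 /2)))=-980 /5967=-0.16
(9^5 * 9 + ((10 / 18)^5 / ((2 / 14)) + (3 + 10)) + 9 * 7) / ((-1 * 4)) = -7846392302 / 59049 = -132879.34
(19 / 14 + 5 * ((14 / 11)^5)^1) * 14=40707649 / 161051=252.76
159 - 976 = -817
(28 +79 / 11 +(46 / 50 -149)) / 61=-31047 / 16775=-1.85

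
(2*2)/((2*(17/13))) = 26/17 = 1.53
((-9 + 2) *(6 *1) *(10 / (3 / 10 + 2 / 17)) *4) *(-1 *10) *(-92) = -262752000 / 71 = -3700732.39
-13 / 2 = -6.50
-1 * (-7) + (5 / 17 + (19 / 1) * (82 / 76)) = 945 / 34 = 27.79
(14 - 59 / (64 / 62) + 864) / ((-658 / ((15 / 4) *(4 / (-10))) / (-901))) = -70999701 / 42112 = -1685.97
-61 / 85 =-0.72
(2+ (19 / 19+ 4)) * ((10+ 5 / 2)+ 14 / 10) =973 / 10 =97.30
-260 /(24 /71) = -4615 /6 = -769.17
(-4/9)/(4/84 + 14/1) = -28/885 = -0.03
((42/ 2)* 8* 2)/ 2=168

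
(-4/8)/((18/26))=-13/18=-0.72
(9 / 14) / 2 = 9 / 28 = 0.32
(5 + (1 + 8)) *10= 140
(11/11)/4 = 1/4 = 0.25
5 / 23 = 0.22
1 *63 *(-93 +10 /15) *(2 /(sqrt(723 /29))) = -3878 *sqrt(20967) /241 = -2330.02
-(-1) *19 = 19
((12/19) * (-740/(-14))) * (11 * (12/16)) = 275.41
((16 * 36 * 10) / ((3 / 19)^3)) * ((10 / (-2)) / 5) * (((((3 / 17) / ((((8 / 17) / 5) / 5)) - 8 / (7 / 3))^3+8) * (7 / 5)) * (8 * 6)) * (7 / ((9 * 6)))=-525824177870 / 189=-2782138507.25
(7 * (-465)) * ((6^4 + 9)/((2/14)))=-29734425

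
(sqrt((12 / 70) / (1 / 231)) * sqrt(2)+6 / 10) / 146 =3 / 730+3 * sqrt(55) / 365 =0.07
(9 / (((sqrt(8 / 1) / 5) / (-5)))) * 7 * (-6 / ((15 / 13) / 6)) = 12285 * sqrt(2) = 17373.61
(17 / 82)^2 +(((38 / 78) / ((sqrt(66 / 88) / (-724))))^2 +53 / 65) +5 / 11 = 279922724975557 / 1687488660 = 165881.25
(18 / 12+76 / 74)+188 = 14099 / 74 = 190.53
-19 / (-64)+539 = 34515 / 64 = 539.30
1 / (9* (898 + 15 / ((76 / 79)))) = 76 / 624897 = 0.00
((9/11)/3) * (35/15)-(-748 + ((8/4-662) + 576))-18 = 8961/11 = 814.64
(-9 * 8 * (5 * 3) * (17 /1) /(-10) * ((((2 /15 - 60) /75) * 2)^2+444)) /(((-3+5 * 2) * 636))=1372538996 /7453125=184.16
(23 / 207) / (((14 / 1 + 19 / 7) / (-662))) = -4634 / 1053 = -4.40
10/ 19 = 0.53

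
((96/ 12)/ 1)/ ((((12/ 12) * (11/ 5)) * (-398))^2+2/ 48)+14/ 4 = 3220046287/ 920010482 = 3.50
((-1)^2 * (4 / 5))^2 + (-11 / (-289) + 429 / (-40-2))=-964589 / 101150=-9.54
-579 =-579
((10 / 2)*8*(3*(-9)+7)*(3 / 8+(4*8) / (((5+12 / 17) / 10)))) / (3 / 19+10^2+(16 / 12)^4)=-6742512900 / 15423679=-437.15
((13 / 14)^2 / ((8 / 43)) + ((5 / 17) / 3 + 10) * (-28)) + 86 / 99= -731625703 / 2638944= -277.24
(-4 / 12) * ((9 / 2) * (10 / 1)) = -15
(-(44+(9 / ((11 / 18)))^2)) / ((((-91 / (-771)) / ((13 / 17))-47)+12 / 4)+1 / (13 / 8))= 316406064 / 52428937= 6.03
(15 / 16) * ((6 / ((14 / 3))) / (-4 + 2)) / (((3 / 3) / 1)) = -135 / 224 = -0.60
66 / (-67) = -66 / 67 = -0.99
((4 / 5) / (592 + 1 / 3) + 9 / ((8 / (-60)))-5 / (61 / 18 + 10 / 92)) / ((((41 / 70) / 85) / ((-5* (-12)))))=-7914640680450 / 13187117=-600179.76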